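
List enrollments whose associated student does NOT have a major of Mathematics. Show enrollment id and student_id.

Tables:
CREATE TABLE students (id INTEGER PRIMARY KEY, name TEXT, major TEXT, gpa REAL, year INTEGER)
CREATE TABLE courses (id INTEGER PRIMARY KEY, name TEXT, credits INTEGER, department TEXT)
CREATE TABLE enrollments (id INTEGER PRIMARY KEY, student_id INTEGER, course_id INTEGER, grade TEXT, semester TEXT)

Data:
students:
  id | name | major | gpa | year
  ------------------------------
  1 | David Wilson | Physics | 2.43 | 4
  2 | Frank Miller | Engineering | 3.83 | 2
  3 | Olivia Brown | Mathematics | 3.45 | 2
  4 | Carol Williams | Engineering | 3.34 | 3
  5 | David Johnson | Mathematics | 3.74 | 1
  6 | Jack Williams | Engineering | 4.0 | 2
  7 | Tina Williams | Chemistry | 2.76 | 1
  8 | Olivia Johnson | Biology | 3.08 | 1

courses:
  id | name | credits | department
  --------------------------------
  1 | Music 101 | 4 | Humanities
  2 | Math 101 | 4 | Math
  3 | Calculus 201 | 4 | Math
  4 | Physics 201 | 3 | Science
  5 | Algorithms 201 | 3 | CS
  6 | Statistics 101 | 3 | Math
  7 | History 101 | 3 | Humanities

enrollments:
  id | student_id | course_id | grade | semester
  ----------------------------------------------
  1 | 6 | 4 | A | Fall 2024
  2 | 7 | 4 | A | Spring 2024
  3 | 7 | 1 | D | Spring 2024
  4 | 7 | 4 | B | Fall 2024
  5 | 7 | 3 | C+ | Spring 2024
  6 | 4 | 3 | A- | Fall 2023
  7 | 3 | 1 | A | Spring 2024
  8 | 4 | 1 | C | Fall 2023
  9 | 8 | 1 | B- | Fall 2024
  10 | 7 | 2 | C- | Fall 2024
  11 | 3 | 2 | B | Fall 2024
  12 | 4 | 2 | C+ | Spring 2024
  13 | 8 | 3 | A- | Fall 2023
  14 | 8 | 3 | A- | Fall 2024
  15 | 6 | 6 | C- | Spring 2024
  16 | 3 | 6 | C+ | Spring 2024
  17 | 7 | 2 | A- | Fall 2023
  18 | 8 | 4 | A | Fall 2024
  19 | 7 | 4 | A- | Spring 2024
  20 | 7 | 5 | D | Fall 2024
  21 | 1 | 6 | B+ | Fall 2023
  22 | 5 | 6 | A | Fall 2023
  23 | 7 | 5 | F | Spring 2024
SELECT id, student_id FROM enrollments WHERE student_id NOT IN (SELECT id FROM students WHERE major = 'Mathematics')

Execution result:
id | student_id
1 | 6
2 | 7
3 | 7
4 | 7
5 | 7
6 | 4
8 | 4
9 | 8
10 | 7
12 | 4
13 | 8
14 | 8
15 | 6
17 | 7
18 | 8
19 | 7
20 | 7
21 | 1
23 | 7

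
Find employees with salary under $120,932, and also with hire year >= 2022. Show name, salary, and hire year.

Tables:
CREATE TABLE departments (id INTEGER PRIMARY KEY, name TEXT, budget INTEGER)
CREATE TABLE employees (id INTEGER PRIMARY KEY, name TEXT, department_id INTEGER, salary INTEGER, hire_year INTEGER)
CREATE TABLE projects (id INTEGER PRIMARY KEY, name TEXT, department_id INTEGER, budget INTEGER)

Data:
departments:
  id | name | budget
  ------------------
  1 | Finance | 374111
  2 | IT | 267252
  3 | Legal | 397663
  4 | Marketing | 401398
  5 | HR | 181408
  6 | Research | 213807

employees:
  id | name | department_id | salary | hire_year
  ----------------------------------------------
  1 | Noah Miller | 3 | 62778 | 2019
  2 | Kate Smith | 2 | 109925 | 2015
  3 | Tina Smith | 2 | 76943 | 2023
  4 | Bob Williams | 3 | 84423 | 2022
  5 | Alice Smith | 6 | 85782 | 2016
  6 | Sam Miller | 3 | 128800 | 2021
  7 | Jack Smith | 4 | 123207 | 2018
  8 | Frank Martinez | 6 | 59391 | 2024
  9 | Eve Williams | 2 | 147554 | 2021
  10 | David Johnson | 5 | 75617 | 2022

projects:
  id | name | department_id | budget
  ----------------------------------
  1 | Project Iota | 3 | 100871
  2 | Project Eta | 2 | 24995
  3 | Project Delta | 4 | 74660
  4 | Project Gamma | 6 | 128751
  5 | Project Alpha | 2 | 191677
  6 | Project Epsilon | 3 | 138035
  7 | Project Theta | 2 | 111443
SELECT name, salary, hire_year FROM employees WHERE salary < 120932 AND hire_year >= 2022

Execution result:
name | salary | hire_year
Tina Smith | 76943 | 2023
Bob Williams | 84423 | 2022
Frank Martinez | 59391 | 2024
David Johnson | 75617 | 2022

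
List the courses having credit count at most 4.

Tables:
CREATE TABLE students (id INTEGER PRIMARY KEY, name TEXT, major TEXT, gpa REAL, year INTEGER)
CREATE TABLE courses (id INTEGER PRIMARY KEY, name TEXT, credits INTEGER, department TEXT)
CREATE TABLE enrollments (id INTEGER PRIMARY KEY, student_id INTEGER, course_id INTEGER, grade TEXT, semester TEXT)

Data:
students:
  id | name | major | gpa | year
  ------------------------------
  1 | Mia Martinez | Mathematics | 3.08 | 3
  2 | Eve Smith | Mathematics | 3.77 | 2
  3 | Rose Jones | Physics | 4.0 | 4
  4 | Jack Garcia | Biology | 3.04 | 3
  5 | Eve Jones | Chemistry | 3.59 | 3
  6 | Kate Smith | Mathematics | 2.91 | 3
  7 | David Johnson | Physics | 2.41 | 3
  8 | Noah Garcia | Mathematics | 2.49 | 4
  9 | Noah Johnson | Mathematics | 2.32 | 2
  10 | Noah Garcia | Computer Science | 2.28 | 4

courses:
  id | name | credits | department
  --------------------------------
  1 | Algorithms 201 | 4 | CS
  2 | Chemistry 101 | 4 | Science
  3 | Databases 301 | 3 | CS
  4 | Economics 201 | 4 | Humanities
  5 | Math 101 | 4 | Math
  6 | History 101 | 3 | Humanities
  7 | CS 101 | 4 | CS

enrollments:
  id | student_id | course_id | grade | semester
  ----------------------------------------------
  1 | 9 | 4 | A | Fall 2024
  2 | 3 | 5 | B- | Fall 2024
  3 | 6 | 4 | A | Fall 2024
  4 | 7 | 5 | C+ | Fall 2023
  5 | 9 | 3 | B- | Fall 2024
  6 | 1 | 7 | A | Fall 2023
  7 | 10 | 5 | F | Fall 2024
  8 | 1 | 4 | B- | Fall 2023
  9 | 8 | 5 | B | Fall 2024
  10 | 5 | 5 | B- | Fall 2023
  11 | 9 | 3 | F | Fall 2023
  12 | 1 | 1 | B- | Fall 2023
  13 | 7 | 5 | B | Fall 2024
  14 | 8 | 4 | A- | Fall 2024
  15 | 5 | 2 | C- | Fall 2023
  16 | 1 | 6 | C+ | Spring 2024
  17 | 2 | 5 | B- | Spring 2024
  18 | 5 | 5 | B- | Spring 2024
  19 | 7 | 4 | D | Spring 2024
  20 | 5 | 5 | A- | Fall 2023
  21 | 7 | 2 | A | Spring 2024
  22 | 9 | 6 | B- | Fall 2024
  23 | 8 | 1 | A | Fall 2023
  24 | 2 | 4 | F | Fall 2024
SELECT name, credits FROM courses WHERE credits <= 4

Execution result:
name | credits
Algorithms 201 | 4
Chemistry 101 | 4
Databases 301 | 3
Economics 201 | 4
Math 101 | 4
History 101 | 3
CS 101 | 4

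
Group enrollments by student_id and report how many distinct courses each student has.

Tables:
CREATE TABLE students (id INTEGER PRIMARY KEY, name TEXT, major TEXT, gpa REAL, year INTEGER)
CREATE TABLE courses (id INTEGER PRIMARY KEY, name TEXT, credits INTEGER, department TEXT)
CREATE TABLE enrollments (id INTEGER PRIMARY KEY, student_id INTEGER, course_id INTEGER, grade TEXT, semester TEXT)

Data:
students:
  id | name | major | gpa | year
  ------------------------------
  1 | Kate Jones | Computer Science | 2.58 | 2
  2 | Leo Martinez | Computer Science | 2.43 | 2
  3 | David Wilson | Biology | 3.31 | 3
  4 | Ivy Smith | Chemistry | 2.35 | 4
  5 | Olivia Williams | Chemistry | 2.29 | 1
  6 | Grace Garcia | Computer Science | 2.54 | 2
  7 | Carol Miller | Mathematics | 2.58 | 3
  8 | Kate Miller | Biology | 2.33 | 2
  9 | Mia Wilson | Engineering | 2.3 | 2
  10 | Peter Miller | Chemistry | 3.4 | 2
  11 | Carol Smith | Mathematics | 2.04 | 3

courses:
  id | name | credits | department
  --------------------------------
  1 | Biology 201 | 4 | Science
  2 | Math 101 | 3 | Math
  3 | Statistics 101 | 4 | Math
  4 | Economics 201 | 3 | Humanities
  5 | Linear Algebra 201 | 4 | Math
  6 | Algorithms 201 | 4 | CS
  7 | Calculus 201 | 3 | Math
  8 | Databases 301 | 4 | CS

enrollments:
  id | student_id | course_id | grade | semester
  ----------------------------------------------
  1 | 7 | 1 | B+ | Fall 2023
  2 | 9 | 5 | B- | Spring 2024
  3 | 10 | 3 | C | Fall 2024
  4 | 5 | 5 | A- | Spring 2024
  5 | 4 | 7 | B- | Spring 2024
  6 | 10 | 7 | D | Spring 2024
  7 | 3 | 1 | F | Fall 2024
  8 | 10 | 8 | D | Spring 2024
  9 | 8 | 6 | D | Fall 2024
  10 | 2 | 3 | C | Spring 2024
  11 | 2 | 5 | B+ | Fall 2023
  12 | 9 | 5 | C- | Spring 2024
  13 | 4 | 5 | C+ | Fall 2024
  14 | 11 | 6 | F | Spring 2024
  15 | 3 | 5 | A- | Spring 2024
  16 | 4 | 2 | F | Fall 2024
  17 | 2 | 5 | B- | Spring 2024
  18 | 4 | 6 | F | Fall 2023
SELECT student_id, COUNT(DISTINCT course_id) AS distinct_course_count FROM enrollments GROUP BY student_id

Execution result:
student_id | distinct_course_count
2 | 2
3 | 2
4 | 4
5 | 1
7 | 1
8 | 1
9 | 1
10 | 3
11 | 1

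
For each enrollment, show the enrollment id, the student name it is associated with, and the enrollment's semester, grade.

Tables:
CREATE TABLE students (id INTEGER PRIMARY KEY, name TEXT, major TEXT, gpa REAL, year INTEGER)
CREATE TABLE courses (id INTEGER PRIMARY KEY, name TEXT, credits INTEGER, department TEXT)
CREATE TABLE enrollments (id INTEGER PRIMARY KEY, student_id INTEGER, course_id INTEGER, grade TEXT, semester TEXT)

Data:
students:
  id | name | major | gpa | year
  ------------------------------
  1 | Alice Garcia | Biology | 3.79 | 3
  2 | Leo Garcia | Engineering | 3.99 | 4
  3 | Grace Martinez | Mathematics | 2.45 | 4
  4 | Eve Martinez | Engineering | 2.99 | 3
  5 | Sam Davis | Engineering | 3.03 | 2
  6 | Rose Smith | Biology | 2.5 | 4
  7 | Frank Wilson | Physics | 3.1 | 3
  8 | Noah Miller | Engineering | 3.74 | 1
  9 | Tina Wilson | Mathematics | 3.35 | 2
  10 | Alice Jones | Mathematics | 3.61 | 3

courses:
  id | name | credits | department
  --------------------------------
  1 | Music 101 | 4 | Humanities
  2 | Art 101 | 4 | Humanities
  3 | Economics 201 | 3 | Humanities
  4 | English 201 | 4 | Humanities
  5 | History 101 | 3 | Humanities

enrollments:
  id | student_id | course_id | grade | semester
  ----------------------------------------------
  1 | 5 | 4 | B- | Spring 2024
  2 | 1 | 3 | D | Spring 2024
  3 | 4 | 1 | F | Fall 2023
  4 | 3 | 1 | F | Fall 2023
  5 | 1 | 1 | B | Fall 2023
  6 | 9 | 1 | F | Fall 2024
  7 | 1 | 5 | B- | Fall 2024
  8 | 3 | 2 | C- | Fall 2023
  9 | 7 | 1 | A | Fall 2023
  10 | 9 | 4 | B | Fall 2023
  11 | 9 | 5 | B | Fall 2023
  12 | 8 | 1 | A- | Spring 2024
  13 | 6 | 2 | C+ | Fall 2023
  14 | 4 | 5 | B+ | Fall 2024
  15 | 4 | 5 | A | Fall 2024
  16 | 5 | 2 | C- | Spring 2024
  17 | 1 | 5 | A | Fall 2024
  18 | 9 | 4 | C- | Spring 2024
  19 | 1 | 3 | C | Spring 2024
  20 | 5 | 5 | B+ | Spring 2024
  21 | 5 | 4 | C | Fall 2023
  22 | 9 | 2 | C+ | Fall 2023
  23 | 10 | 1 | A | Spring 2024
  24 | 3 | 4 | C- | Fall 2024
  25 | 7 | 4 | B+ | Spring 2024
SELECT c.id, p.name AS student, c.semester, c.grade FROM enrollments c JOIN students p ON c.student_id = p.id

Execution result:
id | student | semester | grade
1 | Sam Davis | Spring 2024 | B-
2 | Alice Garcia | Spring 2024 | D
3 | Eve Martinez | Fall 2023 | F
4 | Grace Martinez | Fall 2023 | F
5 | Alice Garcia | Fall 2023 | B
6 | Tina Wilson | Fall 2024 | F
7 | Alice Garcia | Fall 2024 | B-
8 | Grace Martinez | Fall 2023 | C-
9 | Frank Wilson | Fall 2023 | A
10 | Tina Wilson | Fall 2023 | B
11 | Tina Wilson | Fall 2023 | B
12 | Noah Miller | Spring 2024 | A-
13 | Rose Smith | Fall 2023 | C+
14 | Eve Martinez | Fall 2024 | B+
15 | Eve Martinez | Fall 2024 | A
16 | Sam Davis | Spring 2024 | C-
17 | Alice Garcia | Fall 2024 | A
18 | Tina Wilson | Spring 2024 | C-
19 | Alice Garcia | Spring 2024 | C
20 | Sam Davis | Spring 2024 | B+
21 | Sam Davis | Fall 2023 | C
22 | Tina Wilson | Fall 2023 | C+
23 | Alice Jones | Spring 2024 | A
24 | Grace Martinez | Fall 2024 | C-
25 | Frank Wilson | Spring 2024 | B+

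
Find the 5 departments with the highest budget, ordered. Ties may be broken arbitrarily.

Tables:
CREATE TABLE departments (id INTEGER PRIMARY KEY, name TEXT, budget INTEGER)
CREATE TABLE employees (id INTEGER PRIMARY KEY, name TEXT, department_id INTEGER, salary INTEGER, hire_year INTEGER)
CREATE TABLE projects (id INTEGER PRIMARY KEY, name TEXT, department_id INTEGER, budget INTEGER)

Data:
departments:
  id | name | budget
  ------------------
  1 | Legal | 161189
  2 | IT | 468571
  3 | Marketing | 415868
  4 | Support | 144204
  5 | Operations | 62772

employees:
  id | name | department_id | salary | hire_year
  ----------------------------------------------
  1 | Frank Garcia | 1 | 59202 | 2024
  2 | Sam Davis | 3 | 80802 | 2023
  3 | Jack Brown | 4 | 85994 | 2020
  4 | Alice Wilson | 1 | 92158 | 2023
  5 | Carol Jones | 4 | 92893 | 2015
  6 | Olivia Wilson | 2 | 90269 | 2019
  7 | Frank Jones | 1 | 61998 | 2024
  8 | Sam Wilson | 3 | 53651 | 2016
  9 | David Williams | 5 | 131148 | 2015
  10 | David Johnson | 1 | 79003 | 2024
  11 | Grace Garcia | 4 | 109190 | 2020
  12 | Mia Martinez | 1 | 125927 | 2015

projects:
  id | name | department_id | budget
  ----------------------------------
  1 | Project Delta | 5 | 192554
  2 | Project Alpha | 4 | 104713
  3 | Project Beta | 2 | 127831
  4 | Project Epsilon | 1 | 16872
SELECT name, budget FROM departments ORDER BY budget DESC LIMIT 5

Execution result:
name | budget
IT | 468571
Marketing | 415868
Legal | 161189
Support | 144204
Operations | 62772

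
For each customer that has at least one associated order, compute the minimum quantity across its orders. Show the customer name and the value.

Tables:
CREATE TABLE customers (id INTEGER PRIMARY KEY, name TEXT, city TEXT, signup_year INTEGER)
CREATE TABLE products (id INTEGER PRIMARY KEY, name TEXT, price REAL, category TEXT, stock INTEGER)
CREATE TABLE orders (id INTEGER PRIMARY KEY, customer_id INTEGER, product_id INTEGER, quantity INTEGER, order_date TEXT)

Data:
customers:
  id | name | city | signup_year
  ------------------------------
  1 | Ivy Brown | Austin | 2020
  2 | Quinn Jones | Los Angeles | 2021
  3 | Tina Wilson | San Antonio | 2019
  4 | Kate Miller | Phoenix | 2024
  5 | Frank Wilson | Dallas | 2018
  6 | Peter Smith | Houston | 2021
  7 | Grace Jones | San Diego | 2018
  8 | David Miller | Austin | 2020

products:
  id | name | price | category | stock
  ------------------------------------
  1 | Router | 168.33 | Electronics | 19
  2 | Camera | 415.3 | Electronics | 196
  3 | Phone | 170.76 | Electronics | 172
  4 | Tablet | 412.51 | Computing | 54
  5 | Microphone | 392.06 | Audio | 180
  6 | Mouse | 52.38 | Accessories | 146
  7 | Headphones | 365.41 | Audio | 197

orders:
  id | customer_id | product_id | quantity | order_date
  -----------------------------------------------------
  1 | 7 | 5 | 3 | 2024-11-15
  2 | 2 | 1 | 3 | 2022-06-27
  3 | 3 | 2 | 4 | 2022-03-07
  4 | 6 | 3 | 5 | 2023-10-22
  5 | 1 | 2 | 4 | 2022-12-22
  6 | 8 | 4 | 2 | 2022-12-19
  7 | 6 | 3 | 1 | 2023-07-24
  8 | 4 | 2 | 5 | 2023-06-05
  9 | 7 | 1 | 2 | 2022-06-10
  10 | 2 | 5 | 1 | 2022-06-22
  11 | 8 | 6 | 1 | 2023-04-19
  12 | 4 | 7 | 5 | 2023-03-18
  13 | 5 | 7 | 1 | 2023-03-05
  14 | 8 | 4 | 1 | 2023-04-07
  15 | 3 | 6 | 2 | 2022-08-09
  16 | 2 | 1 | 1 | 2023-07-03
SELECT p.name, MIN(c.quantity) AS min_quantity FROM orders c JOIN customers p ON c.customer_id = p.id GROUP BY p.id, p.name

Execution result:
name | min_quantity
Ivy Brown | 4
Quinn Jones | 1
Tina Wilson | 2
Kate Miller | 5
Frank Wilson | 1
Peter Smith | 1
Grace Jones | 2
David Miller | 1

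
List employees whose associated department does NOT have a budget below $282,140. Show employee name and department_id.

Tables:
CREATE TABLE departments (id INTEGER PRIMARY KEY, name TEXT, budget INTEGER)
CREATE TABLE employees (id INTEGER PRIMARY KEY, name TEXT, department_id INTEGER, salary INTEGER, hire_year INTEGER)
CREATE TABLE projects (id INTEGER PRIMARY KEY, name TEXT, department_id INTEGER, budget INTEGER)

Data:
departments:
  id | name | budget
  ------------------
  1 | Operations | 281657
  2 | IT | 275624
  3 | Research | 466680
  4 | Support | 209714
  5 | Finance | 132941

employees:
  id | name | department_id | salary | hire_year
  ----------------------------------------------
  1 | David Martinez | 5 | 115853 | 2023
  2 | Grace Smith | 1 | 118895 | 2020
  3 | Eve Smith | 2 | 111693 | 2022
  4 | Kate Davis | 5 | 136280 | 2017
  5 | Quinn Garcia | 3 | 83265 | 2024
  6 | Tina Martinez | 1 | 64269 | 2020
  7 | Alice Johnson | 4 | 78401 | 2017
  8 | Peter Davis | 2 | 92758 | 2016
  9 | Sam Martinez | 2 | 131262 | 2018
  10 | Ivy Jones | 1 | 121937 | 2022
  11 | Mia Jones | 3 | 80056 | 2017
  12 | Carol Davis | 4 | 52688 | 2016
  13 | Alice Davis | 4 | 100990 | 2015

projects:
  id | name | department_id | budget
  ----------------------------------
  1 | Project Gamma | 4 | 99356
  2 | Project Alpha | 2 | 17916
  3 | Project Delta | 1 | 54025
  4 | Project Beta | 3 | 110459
SELECT name, department_id FROM employees WHERE department_id NOT IN (SELECT id FROM departments WHERE budget < 282140)

Execution result:
name | department_id
Quinn Garcia | 3
Mia Jones | 3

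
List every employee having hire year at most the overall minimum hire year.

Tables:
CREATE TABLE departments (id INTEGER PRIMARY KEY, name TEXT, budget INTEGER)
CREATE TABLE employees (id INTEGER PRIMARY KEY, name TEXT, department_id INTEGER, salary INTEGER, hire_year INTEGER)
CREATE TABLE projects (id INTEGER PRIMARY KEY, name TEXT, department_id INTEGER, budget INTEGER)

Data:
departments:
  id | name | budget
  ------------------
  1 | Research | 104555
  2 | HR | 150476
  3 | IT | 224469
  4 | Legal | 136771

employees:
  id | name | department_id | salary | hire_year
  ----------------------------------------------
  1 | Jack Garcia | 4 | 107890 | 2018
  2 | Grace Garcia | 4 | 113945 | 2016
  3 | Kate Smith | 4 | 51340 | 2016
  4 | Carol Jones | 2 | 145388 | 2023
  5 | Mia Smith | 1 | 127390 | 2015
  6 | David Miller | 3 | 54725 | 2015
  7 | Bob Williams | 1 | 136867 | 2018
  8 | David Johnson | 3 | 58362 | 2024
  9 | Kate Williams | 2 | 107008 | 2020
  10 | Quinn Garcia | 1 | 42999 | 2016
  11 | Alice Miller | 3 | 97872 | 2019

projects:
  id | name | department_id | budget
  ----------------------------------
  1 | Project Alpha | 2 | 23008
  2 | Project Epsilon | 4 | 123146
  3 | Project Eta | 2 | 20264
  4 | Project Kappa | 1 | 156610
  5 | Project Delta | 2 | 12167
SELECT name, hire_year FROM employees WHERE hire_year <= (SELECT MIN(hire_year) FROM employees)

Execution result:
name | hire_year
Mia Smith | 2015
David Miller | 2015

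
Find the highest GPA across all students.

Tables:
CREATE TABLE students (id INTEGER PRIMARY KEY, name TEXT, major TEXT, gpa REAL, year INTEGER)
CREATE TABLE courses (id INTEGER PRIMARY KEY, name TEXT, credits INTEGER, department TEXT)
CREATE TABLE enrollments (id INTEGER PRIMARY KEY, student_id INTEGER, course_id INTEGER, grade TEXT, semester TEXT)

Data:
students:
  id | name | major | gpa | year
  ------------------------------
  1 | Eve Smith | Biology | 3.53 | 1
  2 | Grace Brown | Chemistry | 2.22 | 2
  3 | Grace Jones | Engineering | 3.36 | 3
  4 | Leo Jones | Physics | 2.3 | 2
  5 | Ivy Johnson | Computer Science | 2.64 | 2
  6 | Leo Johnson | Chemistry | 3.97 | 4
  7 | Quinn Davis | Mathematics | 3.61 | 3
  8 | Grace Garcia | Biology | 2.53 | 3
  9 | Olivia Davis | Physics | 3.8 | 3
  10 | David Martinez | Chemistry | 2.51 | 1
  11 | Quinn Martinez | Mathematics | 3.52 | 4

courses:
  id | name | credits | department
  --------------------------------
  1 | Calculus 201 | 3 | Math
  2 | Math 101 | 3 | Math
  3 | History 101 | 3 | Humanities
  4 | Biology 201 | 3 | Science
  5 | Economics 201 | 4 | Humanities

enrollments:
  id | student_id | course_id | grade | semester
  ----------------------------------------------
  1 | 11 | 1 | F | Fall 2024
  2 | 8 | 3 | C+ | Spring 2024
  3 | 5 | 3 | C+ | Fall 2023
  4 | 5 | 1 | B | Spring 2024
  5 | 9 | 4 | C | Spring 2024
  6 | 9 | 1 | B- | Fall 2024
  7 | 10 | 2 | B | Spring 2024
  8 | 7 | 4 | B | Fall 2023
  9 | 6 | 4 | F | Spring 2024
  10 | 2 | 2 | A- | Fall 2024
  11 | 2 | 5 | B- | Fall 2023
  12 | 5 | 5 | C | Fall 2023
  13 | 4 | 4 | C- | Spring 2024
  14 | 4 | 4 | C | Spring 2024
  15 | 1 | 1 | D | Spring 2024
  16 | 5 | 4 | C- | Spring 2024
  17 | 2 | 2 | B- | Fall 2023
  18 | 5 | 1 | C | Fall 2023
SELECT MAX(gpa) FROM students

Execution result:
3.97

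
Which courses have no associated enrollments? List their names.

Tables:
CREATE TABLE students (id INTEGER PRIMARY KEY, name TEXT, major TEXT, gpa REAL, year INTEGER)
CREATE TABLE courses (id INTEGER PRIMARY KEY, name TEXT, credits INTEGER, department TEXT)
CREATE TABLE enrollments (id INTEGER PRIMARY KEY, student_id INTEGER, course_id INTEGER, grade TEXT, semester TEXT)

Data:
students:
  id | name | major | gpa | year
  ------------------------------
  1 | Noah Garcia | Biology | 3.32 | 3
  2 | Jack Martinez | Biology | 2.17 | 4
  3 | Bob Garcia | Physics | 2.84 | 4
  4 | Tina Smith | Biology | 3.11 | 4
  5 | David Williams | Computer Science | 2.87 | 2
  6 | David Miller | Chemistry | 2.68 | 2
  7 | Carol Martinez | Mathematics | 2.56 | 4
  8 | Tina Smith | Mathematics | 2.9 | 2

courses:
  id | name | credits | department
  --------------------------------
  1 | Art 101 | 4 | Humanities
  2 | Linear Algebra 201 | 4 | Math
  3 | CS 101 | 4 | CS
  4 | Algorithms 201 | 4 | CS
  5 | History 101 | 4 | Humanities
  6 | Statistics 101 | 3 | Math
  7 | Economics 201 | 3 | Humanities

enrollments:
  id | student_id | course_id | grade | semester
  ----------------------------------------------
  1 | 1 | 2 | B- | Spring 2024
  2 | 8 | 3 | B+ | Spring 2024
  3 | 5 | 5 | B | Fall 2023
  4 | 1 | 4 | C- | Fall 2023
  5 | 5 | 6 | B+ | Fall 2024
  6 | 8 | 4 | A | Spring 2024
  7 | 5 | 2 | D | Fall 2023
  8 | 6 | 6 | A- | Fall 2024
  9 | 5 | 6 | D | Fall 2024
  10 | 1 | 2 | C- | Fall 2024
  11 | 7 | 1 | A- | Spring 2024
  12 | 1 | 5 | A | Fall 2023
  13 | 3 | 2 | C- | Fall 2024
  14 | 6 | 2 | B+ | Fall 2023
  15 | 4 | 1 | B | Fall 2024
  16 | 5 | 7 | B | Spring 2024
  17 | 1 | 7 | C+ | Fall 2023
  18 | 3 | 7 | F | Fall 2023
SELECT p.name FROM courses p LEFT JOIN enrollments c ON c.course_id = p.id WHERE c.id IS NULL

Execution result:
(no rows)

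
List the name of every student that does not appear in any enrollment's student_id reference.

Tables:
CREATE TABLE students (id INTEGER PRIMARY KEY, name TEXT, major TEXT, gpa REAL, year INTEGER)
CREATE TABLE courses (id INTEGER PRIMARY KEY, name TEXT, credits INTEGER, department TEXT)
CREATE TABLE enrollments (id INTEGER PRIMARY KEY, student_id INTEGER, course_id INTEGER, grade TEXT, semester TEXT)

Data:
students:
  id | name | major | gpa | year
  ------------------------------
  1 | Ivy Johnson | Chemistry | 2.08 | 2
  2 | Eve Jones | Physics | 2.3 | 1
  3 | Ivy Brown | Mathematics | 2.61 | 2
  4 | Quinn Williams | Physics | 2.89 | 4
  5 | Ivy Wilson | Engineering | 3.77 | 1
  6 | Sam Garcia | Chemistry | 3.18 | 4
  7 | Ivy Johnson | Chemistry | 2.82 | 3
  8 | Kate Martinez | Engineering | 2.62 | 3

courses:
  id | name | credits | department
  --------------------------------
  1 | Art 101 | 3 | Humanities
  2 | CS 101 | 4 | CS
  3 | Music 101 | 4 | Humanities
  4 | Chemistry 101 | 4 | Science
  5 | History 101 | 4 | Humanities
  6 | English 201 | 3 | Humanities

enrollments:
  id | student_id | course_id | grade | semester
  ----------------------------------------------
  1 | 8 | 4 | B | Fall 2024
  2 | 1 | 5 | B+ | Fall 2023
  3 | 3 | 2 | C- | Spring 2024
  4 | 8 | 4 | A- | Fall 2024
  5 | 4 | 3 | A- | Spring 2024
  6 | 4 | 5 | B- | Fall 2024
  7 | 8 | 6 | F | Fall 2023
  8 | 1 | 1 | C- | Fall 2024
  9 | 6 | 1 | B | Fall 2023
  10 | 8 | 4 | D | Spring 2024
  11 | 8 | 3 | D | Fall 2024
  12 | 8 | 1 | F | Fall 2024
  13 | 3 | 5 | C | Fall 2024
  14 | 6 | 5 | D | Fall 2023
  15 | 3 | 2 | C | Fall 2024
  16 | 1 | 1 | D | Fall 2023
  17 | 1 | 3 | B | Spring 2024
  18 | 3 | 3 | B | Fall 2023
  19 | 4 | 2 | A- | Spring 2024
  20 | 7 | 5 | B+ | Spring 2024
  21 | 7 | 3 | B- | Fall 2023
SELECT p.name FROM students p LEFT JOIN enrollments c ON c.student_id = p.id WHERE c.id IS NULL

Execution result:
name
Eve Jones
Ivy Wilson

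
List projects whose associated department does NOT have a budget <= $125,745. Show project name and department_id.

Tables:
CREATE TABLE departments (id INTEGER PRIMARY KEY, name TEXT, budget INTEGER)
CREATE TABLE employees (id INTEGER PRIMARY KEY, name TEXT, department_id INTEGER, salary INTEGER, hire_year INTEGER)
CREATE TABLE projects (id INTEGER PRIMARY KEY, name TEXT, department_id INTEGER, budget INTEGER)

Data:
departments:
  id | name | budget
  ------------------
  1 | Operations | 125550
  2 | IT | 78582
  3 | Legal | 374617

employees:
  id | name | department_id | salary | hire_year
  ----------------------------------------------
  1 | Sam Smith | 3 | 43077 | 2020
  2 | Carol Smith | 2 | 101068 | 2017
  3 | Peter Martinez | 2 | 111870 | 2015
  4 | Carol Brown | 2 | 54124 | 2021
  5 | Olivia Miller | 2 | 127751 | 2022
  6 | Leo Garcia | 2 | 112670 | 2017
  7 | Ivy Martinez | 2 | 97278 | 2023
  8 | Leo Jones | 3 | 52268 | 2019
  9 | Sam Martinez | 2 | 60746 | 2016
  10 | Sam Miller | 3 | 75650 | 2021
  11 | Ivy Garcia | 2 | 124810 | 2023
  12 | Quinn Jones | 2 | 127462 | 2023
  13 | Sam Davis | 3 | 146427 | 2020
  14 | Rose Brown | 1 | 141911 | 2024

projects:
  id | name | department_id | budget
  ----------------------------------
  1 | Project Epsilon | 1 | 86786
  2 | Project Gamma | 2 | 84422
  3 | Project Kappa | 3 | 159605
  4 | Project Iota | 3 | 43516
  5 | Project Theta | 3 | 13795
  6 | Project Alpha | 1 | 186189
SELECT name, department_id FROM projects WHERE department_id NOT IN (SELECT id FROM departments WHERE budget <= 125745)

Execution result:
name | department_id
Project Kappa | 3
Project Iota | 3
Project Theta | 3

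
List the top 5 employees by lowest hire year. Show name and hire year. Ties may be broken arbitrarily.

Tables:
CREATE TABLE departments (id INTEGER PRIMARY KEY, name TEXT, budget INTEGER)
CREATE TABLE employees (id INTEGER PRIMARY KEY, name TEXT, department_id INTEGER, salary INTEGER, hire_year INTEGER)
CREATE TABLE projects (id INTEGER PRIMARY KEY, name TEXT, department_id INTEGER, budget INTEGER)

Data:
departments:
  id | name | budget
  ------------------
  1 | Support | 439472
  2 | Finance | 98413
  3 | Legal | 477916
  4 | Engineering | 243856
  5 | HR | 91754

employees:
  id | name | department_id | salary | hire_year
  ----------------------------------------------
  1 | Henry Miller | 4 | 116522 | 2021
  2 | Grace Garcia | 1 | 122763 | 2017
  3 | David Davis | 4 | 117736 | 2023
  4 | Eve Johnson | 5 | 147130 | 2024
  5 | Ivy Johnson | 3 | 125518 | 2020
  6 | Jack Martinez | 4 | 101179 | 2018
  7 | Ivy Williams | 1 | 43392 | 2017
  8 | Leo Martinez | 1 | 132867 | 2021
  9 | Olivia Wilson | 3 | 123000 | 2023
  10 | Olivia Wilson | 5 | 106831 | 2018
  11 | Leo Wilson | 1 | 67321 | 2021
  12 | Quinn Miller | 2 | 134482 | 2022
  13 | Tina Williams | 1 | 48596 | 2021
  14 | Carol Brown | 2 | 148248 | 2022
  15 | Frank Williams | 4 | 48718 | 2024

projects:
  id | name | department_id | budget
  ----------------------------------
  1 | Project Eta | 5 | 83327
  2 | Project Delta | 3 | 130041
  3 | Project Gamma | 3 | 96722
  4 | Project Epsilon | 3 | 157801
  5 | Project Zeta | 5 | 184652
SELECT name, hire_year FROM employees ORDER BY hire_year ASC LIMIT 5

Execution result:
name | hire_year
Grace Garcia | 2017
Ivy Williams | 2017
Jack Martinez | 2018
Olivia Wilson | 2018
Ivy Johnson | 2020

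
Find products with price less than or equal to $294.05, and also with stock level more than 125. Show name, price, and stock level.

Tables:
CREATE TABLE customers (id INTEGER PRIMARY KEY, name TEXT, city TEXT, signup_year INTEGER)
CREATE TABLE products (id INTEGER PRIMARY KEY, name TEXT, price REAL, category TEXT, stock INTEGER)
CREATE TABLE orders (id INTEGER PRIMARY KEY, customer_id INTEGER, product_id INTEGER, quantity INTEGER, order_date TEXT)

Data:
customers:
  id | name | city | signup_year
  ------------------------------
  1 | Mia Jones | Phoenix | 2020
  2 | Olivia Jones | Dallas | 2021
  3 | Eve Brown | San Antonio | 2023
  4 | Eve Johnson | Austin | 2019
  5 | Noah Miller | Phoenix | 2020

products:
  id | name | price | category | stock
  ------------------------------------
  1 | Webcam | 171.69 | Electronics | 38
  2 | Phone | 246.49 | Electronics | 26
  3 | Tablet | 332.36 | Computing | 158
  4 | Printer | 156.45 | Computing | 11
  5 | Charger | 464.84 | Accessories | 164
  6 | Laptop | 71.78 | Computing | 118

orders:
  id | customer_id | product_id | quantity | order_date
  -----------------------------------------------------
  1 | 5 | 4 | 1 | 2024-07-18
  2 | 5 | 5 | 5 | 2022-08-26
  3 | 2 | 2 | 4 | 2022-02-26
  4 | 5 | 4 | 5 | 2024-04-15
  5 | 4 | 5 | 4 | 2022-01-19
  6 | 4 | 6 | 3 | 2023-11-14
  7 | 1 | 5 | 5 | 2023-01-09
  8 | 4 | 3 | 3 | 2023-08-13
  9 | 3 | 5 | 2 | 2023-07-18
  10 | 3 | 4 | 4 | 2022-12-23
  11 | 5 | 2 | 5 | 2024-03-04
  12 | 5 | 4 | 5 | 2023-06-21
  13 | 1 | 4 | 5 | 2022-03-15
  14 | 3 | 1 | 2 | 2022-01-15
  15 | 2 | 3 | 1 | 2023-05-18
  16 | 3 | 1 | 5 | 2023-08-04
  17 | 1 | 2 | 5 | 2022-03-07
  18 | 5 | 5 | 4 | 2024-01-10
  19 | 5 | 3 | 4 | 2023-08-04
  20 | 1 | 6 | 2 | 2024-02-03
SELECT name, price, stock FROM products WHERE price <= 294.05 AND stock > 125

Execution result:
(no rows)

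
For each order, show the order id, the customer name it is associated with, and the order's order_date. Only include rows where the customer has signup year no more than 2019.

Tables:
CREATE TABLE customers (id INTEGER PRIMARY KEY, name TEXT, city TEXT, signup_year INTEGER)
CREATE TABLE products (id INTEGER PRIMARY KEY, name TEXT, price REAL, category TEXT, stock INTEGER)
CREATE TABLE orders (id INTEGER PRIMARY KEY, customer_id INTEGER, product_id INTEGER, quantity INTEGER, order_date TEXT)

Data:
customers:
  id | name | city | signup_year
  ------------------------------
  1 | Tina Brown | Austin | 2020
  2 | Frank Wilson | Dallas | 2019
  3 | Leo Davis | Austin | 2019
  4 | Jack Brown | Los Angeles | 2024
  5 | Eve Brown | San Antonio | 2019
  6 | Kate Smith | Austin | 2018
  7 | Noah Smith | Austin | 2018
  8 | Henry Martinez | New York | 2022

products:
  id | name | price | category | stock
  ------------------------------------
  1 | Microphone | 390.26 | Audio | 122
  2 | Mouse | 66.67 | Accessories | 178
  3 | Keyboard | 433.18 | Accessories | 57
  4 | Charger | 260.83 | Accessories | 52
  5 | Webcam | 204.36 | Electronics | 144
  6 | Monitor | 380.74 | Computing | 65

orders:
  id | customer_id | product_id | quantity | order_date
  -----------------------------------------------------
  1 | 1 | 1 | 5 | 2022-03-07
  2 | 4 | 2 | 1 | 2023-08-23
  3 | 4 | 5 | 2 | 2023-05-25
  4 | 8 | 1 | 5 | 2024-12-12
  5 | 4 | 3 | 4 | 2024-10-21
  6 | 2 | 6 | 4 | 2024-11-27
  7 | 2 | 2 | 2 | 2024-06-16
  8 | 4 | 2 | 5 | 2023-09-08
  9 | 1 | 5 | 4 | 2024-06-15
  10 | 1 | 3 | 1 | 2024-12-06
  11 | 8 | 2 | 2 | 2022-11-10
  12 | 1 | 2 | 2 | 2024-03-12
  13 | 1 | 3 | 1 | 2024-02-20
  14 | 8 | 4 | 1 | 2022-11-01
SELECT c.id, p.name AS customer, c.order_date FROM orders c JOIN customers p ON c.customer_id = p.id WHERE p.signup_year <= 2019

Execution result:
id | customer | order_date
6 | Frank Wilson | 2024-11-27
7 | Frank Wilson | 2024-06-16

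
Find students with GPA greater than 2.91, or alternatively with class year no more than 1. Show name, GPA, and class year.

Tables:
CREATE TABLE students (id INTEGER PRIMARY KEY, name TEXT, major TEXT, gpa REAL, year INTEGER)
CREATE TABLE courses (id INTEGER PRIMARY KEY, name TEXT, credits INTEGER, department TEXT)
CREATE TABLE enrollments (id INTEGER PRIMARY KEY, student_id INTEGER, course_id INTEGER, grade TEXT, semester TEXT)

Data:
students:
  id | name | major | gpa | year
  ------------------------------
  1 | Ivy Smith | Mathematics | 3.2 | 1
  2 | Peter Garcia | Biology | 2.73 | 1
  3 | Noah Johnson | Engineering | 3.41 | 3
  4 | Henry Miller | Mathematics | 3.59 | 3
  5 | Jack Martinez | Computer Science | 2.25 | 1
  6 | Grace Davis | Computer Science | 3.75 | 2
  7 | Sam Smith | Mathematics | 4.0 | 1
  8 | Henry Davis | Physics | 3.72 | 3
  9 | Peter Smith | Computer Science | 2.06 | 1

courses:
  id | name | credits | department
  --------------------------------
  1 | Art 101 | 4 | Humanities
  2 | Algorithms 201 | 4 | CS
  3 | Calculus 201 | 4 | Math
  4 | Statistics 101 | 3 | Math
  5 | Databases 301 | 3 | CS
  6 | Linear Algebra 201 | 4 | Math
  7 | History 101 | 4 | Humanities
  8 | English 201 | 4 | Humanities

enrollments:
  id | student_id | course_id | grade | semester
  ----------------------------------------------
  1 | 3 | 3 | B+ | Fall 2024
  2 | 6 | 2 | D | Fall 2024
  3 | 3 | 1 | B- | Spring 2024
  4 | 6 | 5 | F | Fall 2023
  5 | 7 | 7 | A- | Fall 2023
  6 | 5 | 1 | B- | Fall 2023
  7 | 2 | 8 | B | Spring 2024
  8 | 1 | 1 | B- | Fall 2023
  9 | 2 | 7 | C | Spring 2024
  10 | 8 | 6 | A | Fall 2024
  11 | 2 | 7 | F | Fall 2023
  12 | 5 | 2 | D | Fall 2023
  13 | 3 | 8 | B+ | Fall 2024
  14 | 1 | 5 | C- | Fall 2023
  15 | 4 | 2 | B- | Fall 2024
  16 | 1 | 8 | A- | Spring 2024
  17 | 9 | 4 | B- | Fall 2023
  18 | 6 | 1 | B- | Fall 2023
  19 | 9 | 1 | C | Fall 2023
SELECT name, gpa, year FROM students WHERE gpa > 2.91 OR year <= 1

Execution result:
name | gpa | year
Ivy Smith | 3.20 | 1
Peter Garcia | 2.73 | 1
Noah Johnson | 3.41 | 3
Henry Miller | 3.59 | 3
Jack Martinez | 2.25 | 1
Grace Davis | 3.75 | 2
Sam Smith | 4.00 | 1
Henry Davis | 3.72 | 3
Peter Smith | 2.06 | 1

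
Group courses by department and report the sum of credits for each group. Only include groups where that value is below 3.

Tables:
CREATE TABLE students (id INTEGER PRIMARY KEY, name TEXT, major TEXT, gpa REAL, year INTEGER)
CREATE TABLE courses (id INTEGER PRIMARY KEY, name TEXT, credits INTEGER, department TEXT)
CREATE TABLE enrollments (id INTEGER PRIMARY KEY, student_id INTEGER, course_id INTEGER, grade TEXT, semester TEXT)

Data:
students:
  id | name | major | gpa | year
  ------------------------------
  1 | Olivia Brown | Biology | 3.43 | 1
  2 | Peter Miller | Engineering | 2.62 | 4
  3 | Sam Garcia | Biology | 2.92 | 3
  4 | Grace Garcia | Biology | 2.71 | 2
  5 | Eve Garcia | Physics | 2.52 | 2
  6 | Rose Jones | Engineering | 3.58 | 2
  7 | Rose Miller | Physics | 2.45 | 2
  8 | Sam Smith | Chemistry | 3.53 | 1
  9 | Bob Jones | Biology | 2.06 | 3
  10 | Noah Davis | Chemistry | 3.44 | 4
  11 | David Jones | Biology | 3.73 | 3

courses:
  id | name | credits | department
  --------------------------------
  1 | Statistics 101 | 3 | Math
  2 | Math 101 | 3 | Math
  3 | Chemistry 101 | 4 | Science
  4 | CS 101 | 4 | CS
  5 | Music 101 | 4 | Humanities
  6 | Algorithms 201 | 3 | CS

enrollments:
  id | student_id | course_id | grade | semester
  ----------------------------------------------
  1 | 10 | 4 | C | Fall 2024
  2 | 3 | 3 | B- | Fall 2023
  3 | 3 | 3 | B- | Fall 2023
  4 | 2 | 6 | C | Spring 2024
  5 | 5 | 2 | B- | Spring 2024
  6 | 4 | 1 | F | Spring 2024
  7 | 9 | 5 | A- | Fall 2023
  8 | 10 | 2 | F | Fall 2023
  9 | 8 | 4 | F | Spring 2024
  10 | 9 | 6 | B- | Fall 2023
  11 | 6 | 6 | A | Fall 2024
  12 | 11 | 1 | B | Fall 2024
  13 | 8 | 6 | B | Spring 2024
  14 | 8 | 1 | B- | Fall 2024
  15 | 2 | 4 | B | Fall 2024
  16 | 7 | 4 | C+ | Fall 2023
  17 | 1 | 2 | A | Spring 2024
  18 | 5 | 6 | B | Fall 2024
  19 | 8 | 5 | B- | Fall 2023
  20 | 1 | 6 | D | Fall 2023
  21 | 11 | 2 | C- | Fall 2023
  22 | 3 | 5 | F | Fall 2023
SELECT department, SUM(credits) AS sum_credits FROM courses GROUP BY department HAVING SUM(credits) < 3

Execution result:
(no rows)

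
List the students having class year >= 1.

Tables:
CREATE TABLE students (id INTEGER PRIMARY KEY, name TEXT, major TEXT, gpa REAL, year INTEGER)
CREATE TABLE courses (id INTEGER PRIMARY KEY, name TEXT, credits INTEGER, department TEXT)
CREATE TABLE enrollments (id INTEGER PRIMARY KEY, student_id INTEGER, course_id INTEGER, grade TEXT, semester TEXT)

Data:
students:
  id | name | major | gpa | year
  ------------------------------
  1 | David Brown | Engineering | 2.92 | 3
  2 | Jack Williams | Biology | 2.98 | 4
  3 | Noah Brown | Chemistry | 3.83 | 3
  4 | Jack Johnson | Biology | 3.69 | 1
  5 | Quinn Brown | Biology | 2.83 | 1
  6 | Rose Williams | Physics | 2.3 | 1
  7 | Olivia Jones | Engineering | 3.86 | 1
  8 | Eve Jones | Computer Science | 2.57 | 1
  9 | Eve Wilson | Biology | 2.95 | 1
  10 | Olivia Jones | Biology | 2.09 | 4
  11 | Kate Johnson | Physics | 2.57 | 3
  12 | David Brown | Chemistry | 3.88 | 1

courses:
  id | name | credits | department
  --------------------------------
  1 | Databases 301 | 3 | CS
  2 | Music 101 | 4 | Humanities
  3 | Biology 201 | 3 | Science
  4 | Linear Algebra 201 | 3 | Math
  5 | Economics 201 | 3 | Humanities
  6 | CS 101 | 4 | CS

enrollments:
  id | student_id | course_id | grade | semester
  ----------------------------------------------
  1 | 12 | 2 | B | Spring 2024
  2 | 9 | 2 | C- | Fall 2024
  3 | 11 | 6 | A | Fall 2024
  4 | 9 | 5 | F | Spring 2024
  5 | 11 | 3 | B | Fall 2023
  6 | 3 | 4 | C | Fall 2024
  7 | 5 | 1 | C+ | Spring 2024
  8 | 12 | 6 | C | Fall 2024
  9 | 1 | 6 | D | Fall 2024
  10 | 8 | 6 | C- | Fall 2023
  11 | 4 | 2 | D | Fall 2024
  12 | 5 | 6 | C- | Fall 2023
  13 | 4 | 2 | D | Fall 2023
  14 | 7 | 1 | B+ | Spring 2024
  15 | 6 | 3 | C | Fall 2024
SELECT name, year FROM students WHERE year >= 1

Execution result:
name | year
David Brown | 3
Jack Williams | 4
Noah Brown | 3
Jack Johnson | 1
Quinn Brown | 1
Rose Williams | 1
Olivia Jones | 1
Eve Jones | 1
Eve Wilson | 1
Olivia Jones | 4
Kate Johnson | 3
David Brown | 1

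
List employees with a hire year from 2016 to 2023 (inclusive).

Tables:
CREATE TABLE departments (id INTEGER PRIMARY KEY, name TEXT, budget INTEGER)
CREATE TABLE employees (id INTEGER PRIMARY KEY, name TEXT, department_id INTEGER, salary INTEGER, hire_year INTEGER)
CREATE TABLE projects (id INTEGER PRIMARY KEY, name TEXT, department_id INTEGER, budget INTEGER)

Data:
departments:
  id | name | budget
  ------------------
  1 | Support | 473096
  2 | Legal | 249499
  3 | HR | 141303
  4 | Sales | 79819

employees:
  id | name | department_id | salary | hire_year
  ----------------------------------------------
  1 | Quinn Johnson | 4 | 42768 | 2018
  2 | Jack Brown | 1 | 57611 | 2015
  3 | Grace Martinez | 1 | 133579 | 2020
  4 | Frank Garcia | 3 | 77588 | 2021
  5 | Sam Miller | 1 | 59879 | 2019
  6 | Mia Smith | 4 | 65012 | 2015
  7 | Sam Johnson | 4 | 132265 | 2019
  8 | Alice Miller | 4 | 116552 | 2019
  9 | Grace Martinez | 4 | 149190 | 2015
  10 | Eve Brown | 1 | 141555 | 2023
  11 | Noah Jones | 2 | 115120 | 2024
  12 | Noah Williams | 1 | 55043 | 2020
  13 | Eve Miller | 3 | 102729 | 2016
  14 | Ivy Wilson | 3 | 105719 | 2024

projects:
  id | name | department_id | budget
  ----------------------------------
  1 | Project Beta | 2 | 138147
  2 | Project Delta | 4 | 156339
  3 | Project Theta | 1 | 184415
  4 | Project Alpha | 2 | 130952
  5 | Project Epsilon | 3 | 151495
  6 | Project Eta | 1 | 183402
SELECT name, hire_year FROM employees WHERE hire_year BETWEEN 2016 AND 2023

Execution result:
name | hire_year
Quinn Johnson | 2018
Grace Martinez | 2020
Frank Garcia | 2021
Sam Miller | 2019
Sam Johnson | 2019
Alice Miller | 2019
Eve Brown | 2023
Noah Williams | 2020
Eve Miller | 2016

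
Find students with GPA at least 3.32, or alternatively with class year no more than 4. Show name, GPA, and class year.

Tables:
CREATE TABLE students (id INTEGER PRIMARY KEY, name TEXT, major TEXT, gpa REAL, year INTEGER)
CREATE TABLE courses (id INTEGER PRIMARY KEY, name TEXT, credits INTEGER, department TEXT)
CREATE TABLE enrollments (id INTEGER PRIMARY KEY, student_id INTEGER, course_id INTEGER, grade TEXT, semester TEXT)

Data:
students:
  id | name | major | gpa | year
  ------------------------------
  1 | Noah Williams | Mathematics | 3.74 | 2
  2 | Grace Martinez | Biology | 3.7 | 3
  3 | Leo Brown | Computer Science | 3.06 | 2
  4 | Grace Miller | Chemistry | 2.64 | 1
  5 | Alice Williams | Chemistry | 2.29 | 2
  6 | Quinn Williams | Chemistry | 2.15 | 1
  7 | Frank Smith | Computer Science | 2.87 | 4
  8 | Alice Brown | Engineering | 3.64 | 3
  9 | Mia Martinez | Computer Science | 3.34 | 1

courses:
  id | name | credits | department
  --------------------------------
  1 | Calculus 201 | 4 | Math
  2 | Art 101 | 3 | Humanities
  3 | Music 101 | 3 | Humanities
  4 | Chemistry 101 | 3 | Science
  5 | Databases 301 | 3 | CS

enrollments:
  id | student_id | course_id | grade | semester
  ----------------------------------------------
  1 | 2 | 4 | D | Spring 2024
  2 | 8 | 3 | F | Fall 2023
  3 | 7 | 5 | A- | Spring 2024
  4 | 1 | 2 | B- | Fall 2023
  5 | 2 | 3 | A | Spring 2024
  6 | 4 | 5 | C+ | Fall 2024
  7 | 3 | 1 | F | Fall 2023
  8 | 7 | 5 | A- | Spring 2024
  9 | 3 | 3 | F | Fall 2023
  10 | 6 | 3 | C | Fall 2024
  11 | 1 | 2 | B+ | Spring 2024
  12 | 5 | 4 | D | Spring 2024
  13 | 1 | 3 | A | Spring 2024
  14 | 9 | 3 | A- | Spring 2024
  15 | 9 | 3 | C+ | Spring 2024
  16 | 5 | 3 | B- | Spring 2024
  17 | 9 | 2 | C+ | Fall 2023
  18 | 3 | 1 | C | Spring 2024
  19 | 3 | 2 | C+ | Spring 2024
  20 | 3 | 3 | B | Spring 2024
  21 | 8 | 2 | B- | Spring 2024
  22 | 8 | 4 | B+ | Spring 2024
SELECT name, gpa, year FROM students WHERE gpa >= 3.32 OR year <= 4

Execution result:
name | gpa | year
Noah Williams | 3.74 | 2
Grace Martinez | 3.70 | 3
Leo Brown | 3.06 | 2
Grace Miller | 2.64 | 1
Alice Williams | 2.29 | 2
Quinn Williams | 2.15 | 1
Frank Smith | 2.87 | 4
Alice Brown | 3.64 | 3
Mia Martinez | 3.34 | 1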